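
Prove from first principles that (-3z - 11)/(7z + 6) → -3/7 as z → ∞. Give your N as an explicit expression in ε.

Let ε > 0. We seek N > 0 such that z > N implies |(-3z - 11)/(7z + 6) + 3/7| < ε.
(-3z - 11)/(7z + 6) + 3/7 = (7(-3z - 11) − (-3)(7z + 6)) / (7(7z + 6)) = -59/(7(7z + 6)).
For z > 0 we have 7z + 6 > 7z, so |(-3z - 11)/(7z + 6) + 3/7| = 59/(7(7z + 6)) < 59/(7·7z) = (59/49)/z.
Thus |(-3z - 11)/(7z + 6) + 3/7| < ε whenever z > (59/49)/ε.
Take N = (59/49)/ε. If z > N then |(-3z - 11)/(7z + 6) + 3/7| < (59/49)/z < ε.

N = (59/49)/ε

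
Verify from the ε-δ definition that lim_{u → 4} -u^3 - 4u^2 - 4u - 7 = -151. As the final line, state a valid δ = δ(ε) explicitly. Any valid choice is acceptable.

Let ε > 0 be given. We want δ > 0 such that 0 < |u − 4| < δ implies |(-u^3 - 4u^2 - 4u - 7) + 151| < ε.
(-u^3 - 4u^2 - 4u - 7) + 151 = -u^3 - 4u^2 - 4u + 144 = (u − 4)(-u^2 - 8u - 36).
So |(-u^3 - 4u^2 - 4u - 7) + 151| = |u − 4|·|-u^2 - 8u - 36|.
Require δ ≤ 1. Then |u − 4| < 1 gives |u| < 5, and by the triangle inequality |-u^2 - 8u - 36| ≤ 5^2 + 8·5 + 36 = 101.
Hence |(-u^3 - 4u^2 - 4u - 7) + 151| ≤ 101|u − 4| < ε provided |u − 4| < ε/101.
Take δ = min(1, ε/101). Then 0 < |u − 4| < δ gives both |u − 4| < 1 and |u − 4| < ε/101, so |(-u^3 - 4u^2 - 4u - 7) + 151| < ε.

δ = min(1, ε/101)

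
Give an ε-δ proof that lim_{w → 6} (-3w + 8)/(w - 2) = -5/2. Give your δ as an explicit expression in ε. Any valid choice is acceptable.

δ = min(2, 4ε)

Let ε > 0 be given. We want δ > 0 with 0 < |w − 6| < δ ⇒ |(-3w + 8)/(w - 2) + 5/2| < ε.
Combining over a common denominator, (-3w + 8)/(w - 2) + 5/2 = [(-3w + 8)·4 − (-10)·(w - 2)] / [4·(w - 2)] = -2(w − 6) / (4(w - 2)).
So |(-3w + 8)/(w - 2) + 5/2| = 2|w − 6| / (4·|w − 2|).
Require δ ≤ 2, so |w − 2| ≥ |4| − |w − 6| > 4 − 2 = 2.
Hence |(-3w + 8)/(w - 2) + 5/2| < 2|w − 6|/(4·2) = (1/4)|w − 6|, which is < ε once |w − 6| < 4ε.
Take δ = min(2, 4ε). Then 0 < |w − 6| < δ forces both bounds, so |(-3w + 8)/(w - 2) + 5/2| < ε.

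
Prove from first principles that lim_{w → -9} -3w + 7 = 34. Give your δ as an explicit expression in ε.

Fix ε > 0. We need δ > 0 so that 0 < |w + 9| < δ implies |(-3w + 7) − 34| < ε.
|(-3w + 7) − 34| = |-3w - 27| = 3|w + 9|.
So 3|w + 9| < ε exactly when |w + 9| < ε/3.
Take δ = ε/3. If 0 < |w + 9| < δ then |(-3w + 7) − 34| = 3|w + 9| < 3·(ε/3) = ε.

δ = ε/3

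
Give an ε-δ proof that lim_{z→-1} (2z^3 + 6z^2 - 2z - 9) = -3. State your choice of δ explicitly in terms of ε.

δ = min(1, ε/22)

Let ε > 0. We want δ > 0 such that 0 < |z + 1| < δ implies |(2z^3 + 6z^2 - 2z - 9) + 3| < ε.
(2z^3 + 6z^2 - 2z - 9) + 3 = 2z^3 + 6z^2 - 2z - 6 = (z + 1)(2z^2 + 4z - 6).
So |(2z^3 + 6z^2 - 2z - 9) + 3| = |z + 1|·|2z^2 + 4z - 6|.
Assume first that |z + 1| < 1, so |z| < 2. Then |2z^2 + 4z - 6| ≤ 2·2^2 + 4·2 + 6 = 22.
Hence |(2z^3 + 6z^2 - 2z - 9) + 3| ≤ 22|z + 1| < ε provided |z + 1| < ε/22.
Take δ = min(1, ε/22). Then 0 < |z + 1| < δ gives both |z + 1| < 1 and |z + 1| < ε/22, so |(2z^3 + 6z^2 - 2z - 9) + 3| < ε.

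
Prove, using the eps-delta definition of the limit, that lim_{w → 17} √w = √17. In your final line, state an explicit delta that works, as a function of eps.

Suppose eps > 0. We want delta > 0 such that 0 < |w − 17| < delta implies |√w − √17| < eps.
Multiplying by the conjugate, |√w − √17| = |w − 17|/(√w + √17).
Restrict delta ≤ 17 so that |w − 17| < 17 forces w > 0, and then √w + √17 > √17.
Hence |√w − √17| < |w − 17|/√17, which is < eps once |w − 17| < √17·eps.
Take delta = min(17, √17·eps). If 0 < |w − 17| < delta then w > 0 and |√w − √17| < |w − 17|/√17 < eps.

delta = min(17, √17·eps)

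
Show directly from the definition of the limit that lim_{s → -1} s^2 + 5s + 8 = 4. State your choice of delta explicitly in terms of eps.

Fix eps > 0. We want delta > 0 such that 0 < |s + 1| < delta implies |(s^2 + 5s + 8) − 4| < eps.
(s^2 + 5s + 8) − 4 = s^2 + 5s + 4 = (s + 1)(s + 4).
So |(s^2 + 5s + 8) − 4| = |s + 1|·|s + 4|.
Require delta ≤ 2. Then |s + 1| < 2 gives |s| < 3, and by the triangle inequality |s + 4| ≤ 3 + 4 = 7.
Hence |(s^2 + 5s + 8) − 4| ≤ 7|s + 1| < eps provided |s + 1| < eps/7.
Choosing delta = min(2, eps/7) ensures both conditions, hence |(s^2 + 5s + 8) − 4| < eps.

delta = min(2, eps/7)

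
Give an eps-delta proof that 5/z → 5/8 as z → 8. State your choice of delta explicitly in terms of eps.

delta = min(4, (32/5)eps)

Fix eps > 0. We seek delta > 0 such that 0 < |z − 8| < delta implies |5/z − (5/8)| < eps.
|5/z − (5/8)| = 5·|8 − z|/(8·|z|) = 5|z − 8|/(8|z|).
Require delta ≤ 4 so that |z| > 8 − 4 = 4, hence 8|z| > 32.
Then |5/z − (5/8)| < 5|z − 8|/32, which is < eps when |z − 8| < (32/5)eps.
Take delta = min(4, (32/5)eps). Then 0 < |z − 8| < delta gives both |z − 8| < 4 and |z − 8| < (32/5)eps, so |5/z − (5/8)| < eps.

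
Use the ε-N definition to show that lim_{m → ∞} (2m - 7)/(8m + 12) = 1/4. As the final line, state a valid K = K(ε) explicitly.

Let ε > 0. For m ≥ 1, |(2m - 7)/(8m + 12) − (1/4)| = |-80|/(8(8m + 12)) = 80/(8(8m + 12)).
Since 8m + 12 ≥ 8m for m ≥ 1, this is ≤ 80/(8·8m) = (5/4)/m.
So |(2m - 7)/(8m + 12) − (1/4)| < ε whenever m > (5/4)/ε.
Take K = (5/4)/ε. If m > K then |(2m - 7)/(8m + 12) − (1/4)| ≤ (5/4)/m < ε.

K = (5/4)/ε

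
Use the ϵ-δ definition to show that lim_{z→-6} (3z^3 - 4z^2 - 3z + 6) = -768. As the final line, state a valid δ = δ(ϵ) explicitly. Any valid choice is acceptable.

Let ϵ > 0. We want δ > 0 such that 0 < |z + 6| < δ implies |(3z^3 - 4z^2 - 3z + 6) + 768| < ϵ.
(3z^3 - 4z^2 - 3z + 6) + 768 = 3z^3 - 4z^2 - 3z + 774 = (z + 6)(3z^2 - 22z + 129).
So |(3z^3 - 4z^2 - 3z + 6) + 768| = |z + 6|·|3z^2 - 22z + 129|.
Assume first that |z + 6| < 1, so |z| < 7. Then |3z^2 - 22z + 129| ≤ 3·7^2 + 22·7 + 129 = 430.
Hence |(3z^3 - 4z^2 - 3z + 6) + 768| ≤ 430|z + 6| < ϵ provided |z + 6| < ϵ/430.
Choosing δ = min(1, ϵ/430) ensures both conditions, hence |(3z^3 - 4z^2 - 3z + 6) + 768| < ϵ.

δ = min(1, ϵ/430)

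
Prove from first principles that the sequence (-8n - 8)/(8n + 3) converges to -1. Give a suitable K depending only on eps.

Fix eps > 0. For n ≥ 1, |(-8n - 8)/(8n + 3) + 1| = |-40|/(8(8n + 3)) = 40/(8(8n + 3)).
Since 8n + 3 ≥ 8n for n ≥ 1, this is ≤ 40/(8·8n) = (5/8)/n.
So |(-8n - 8)/(8n + 3) + 1| < eps whenever n > (5/8)/eps.
Take K = (5/8)/eps. If n > K then |(-8n - 8)/(8n + 3) + 1| ≤ (5/8)/n < eps.

K = (5/8)/eps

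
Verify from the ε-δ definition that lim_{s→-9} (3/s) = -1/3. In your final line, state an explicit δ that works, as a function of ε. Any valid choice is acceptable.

Let ε > 0 be given. We seek δ > 0 such that 0 < |s + 9| < δ implies |3/s + 1/3| < ε.
|3/s + 1/3| = 3·|-9 − s|/(9·|s|) = 3|s + 9|/(9|s|).
Require δ ≤ 9/2 so that |s| > 9 − 9/2 = 9/2, hence 9|s| > 81/2.
Then |3/s + 1/3| < 3|s + 9|/(81/2), which is < ε when |s + 9| < (27/2)ε.
Take δ = min(9/2, (27/2)ε). Then 0 < |s + 9| < δ gives both |s + 9| < 9/2 and |s + 9| < (27/2)ε, so |3/s + 1/3| < ε.

δ = min(9/2, (27/2)ε)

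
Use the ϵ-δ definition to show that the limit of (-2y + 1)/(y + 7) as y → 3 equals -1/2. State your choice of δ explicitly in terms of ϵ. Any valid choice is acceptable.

Fix ϵ > 0. We want δ > 0 with 0 < |y − 3| < δ ⇒ |(-2y + 1)/(y + 7) + 1/2| < ϵ.
Combining over a common denominator, (-2y + 1)/(y + 7) + 1/2 = [(-2y + 1)·10 − (-5)·(y + 7)] / [10·(y + 7)] = -15(y − 3) / (10(y + 7)).
So |(-2y + 1)/(y + 7) + 1/2| = 15|y − 3| / (10·|y + 7|).
Restrict δ ≤ 5. Then |y − 3| < 5 gives |y + 7| = |(y − 3) + 10| ≥ 10 − 5 = 5.
Hence |(-2y + 1)/(y + 7) + 1/2| < 15|y − 3|/(10·5) = (3/10)|y − 3|, which is < ϵ once |y − 3| < (10/3)ϵ.
Take δ = min(5, (10/3)ϵ). Then 0 < |y − 3| < δ forces both bounds, so |(-2y + 1)/(y + 7) + 1/2| < ϵ.

δ = min(5, (10/3)ϵ)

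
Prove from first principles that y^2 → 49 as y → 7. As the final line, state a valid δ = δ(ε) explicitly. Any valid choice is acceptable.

Let ε > 0 be given. We seek δ > 0 with 0 < |y − 7| < δ ⇒ |y^2 − 49| < ε.
Factor: y^2 − 49 = (y − 7)(y + 7), so |y^2 − 49| = |y − 7|·|y + 7|.
Impose δ ≤ 2 so that |y| < 9; then |y + 7| ≤ 16.
Hence |y^2 − 49| ≤ 16|y − 7|, which is < ε once |y − 7| < ε/16.
Take δ = min(2, ε/16). If 0 < |y − 7| < δ then both bounds hold and |y^2 − 49| ≤ 16|y − 7| < 16·(ε/16) = ε.

δ = min(2, ε/16)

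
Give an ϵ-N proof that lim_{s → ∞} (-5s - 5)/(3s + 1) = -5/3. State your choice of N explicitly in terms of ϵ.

N = (10/9)/ϵ

Fix ϵ > 0. We seek N > 0 such that s > N implies |(-5s - 5)/(3s + 1) + 5/3| < ϵ.
(-5s - 5)/(3s + 1) + 5/3 = (3(-5s - 5) − (-5)(3s + 1)) / (3(3s + 1)) = -10/(3(3s + 1)).
For s > 0 we have 3s + 1 > 3s, so |(-5s - 5)/(3s + 1) + 5/3| = 10/(3(3s + 1)) < 10/(3·3s) = (10/9)/s.
Thus |(-5s - 5)/(3s + 1) + 5/3| < ϵ whenever s > (10/9)/ϵ.
Take N = (10/9)/ϵ. If s > N then |(-5s - 5)/(3s + 1) + 5/3| < (10/9)/s < ϵ.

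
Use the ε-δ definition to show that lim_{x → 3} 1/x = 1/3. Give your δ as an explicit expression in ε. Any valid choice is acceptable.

Let ε > 0. We seek δ > 0 such that 0 < |x − 3| < δ implies |1/x − (1/3)| < ε.
|1/x − (1/3)| = |3 − x|/(3·|x|) = |x − 3|/(3|x|).
Require δ ≤ 3/2 so that |x| > 3 − 3/2 = 3/2, hence 3|x| > 9/2.
Then |1/x − (1/3)| < |x − 3|/(9/2), which is < ε when |x − 3| < (9/2)ε.
Take δ = min(3/2, (9/2)ε). Then 0 < |x − 3| < δ gives both |x − 3| < 3/2 and |x − 3| < (9/2)ε, so |1/x − (1/3)| < ε.

δ = min(3/2, (9/2)ε)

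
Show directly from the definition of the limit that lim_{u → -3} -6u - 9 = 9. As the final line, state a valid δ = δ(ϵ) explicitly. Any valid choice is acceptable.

Fix ϵ > 0. We need δ > 0 so that 0 < |u + 3| < δ implies |(-6u - 9) − 9| < ϵ.
|(-6u - 9) − 9| = |-6u - 18| = 6|u + 3|.
Thus it suffices that |u + 3| < ϵ/6.
Choosing δ = ϵ/6 gives |(-6u - 9) − 9| = 6|u + 3| < ϵ whenever |u + 3| < δ.

δ = ϵ/6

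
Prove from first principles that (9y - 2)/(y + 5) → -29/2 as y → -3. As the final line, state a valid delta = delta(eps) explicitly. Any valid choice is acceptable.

delta = min(1, (2/47)eps)

Let eps > 0. We want delta > 0 with 0 < |y + 3| < delta ⇒ |(9y - 2)/(y + 5) + 29/2| < eps.
Combining over a common denominator, (9y - 2)/(y + 5) + 29/2 = [(9y - 2)·2 − (-29)·(y + 5)] / [2·(y + 5)] = 47(y + 3) / (2(y + 5)).
So |(9y - 2)/(y + 5) + 29/2| = 47|y + 3| / (2·|y + 5|).
Restrict delta ≤ 1. Then |y + 3| < 1 gives |y + 5| = |(y + 3) + 2| ≥ 2 − 1 = 1.
Hence |(9y - 2)/(y + 5) + 29/2| < 47|y + 3|/(2·1) = (47/2)|y + 3|, which is < eps once |y + 3| < (2/47)eps.
Take delta = min(1, (2/47)eps). Then 0 < |y + 3| < delta forces both bounds, so |(9y - 2)/(y + 5) + 29/2| < eps.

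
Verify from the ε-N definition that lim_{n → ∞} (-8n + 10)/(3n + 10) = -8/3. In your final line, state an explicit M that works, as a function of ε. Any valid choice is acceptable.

M = (110/9)/ε

Let ε > 0. For n ≥ 1, |(-8n + 10)/(3n + 10) + 8/3| = |110|/(3(3n + 10)) = 110/(3(3n + 10)).
Since 3n + 10 ≥ 3n for n ≥ 1, this is ≤ 110/(3·3n) = (110/9)/n.
So |(-8n + 10)/(3n + 10) + 8/3| < ε whenever n > (110/9)/ε.
Take M = (110/9)/ε. If n > M then |(-8n + 10)/(3n + 10) + 8/3| ≤ (110/9)/n < ε.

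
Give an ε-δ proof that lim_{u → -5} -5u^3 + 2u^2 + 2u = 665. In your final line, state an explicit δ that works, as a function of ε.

Let ε > 0. We want δ > 0 such that 0 < |u + 5| < δ implies |(-5u^3 + 2u^2 + 2u) − 665| < ε.
(-5u^3 + 2u^2 + 2u) − 665 = -5u^3 + 2u^2 + 2u - 665 = (u + 5)(-5u^2 + 27u - 133).
So |(-5u^3 + 2u^2 + 2u) − 665| = |u + 5|·|-5u^2 + 27u - 133|.
Assume first that |u + 5| < 2, so |u| < 7. Then |-5u^2 + 27u - 133| ≤ 5·7^2 + 27·7 + 133 = 567.
Hence |(-5u^3 + 2u^2 + 2u) − 665| ≤ 567|u + 5| < ε provided |u + 5| < ε/567.
Take δ = min(2, ε/567). Then 0 < |u + 5| < δ gives both |u + 5| < 2 and |u + 5| < ε/567, so |(-5u^3 + 2u^2 + 2u) − 665| < ε.

δ = min(2, ε/567)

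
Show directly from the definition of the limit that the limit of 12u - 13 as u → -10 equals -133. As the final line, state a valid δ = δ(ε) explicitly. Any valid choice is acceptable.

δ = ε/12

Suppose ε > 0. We need δ > 0 so that 0 < |u + 10| < δ implies |(12u - 13) + 133| < ε.
|(12u - 13) + 133| = |12u + 120| = 12|u + 10|.
Thus it suffices that |u + 10| < ε/12.
Choosing δ = ε/12 gives |(12u - 13) + 133| = 12|u + 10| < ε whenever |u + 10| < δ.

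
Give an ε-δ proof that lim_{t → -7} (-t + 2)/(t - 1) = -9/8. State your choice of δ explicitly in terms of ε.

Suppose ε > 0. We want δ > 0 with 0 < |t + 7| < δ ⇒ |(-t + 2)/(t - 1) + 9/8| < ε.
Combining over a common denominator, (-t + 2)/(t - 1) + 9/8 = [(-t + 2)·(-8) − 9·(t - 1)] / [(-8)·(t - 1)] = -1(t + 7) / ((-8)(t - 1)).
So |(-t + 2)/(t - 1) + 9/8| = |t + 7| / (8·|t − 1|).
Require δ ≤ 4, so |t − 1| ≥ |-8| − |t + 7| > 8 − 4 = 4.
Hence |(-t + 2)/(t - 1) + 9/8| < |t + 7|/(8·4) = (1/32)|t + 7|, which is < ε once |t + 7| < 32ε.
Take δ = min(4, 32ε). Then 0 < |t + 7| < δ forces both bounds, so |(-t + 2)/(t - 1) + 9/8| < ε.

δ = min(4, 32ε)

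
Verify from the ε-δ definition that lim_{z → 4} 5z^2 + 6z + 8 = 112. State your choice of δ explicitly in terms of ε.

Fix ε > 0. We want δ > 0 such that 0 < |z − 4| < δ implies |(5z^2 + 6z + 8) − 112| < ε.
(5z^2 + 6z + 8) − 112 = 5z^2 + 6z - 104 = (z − 4)(5z + 26).
So |(5z^2 + 6z + 8) − 112| = |z − 4|·|5z + 26|.
Assume first that |z − 4| < 2, so |z| < 6. Then |5z + 26| ≤ 5·6 + 26 = 56.
Hence |(5z^2 + 6z + 8) − 112| ≤ 56|z − 4| < ε provided |z − 4| < ε/56.
Choosing δ = min(2, ε/56) ensures both conditions, hence |(5z^2 + 6z + 8) − 112| < ε.

δ = min(2, ε/56)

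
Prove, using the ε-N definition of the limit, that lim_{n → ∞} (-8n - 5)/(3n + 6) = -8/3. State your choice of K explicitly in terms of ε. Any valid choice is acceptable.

Fix ε > 0. For n ≥ 1, |(-8n - 5)/(3n + 6) + 8/3| = |33|/(3(3n + 6)) = 33/(3(3n + 6)).
Since 3n + 6 ≥ 3n for n ≥ 1, this is ≤ 33/(3·3n) = (11/3)/n.
So |(-8n - 5)/(3n + 6) + 8/3| < ε whenever n > (11/3)/ε.
Take K = (11/3)/ε. If n > K then |(-8n - 5)/(3n + 6) + 8/3| ≤ (11/3)/n < ε.

K = (11/3)/ε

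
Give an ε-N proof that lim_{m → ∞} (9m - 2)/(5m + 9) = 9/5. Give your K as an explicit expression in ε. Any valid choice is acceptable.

Suppose ε > 0. For m ≥ 1, |(9m - 2)/(5m + 9) − (9/5)| = |-91|/(5(5m + 9)) = 91/(5(5m + 9)).
Since 5m + 9 ≥ 5m for m ≥ 1, this is ≤ 91/(5·5m) = (91/25)/m.
So |(9m - 2)/(5m + 9) − (9/5)| < ε whenever m > (91/25)/ε.
Take K = (91/25)/ε. If m > K then |(9m - 2)/(5m + 9) − (9/5)| ≤ (91/25)/m < ε.

K = (91/25)/ε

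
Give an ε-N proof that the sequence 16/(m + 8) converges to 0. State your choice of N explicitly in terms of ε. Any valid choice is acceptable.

Suppose ε > 0. For m ≥ 1, |16/(m + 8) − 0| = 16/(m + 8) ≤ 16/m.
We need 16/m < ε, i.e. m > 16/ε.
Take N = 16/ε. If m > N then |16/(m + 8)| ≤ 16/m < ε.

N = 16/ε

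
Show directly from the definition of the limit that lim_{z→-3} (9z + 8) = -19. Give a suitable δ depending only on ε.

Let ε > 0. We need δ > 0 so that 0 < |z + 3| < δ implies |(9z + 8) + 19| < ε.
|(9z + 8) + 19| = |9z + 27| = 9|z + 3|.
So 9|z + 3| < ε exactly when |z + 3| < ε/9.
Take δ = ε/9. If 0 < |z + 3| < δ then |(9z + 8) + 19| = 9|z + 3| < 9·(ε/9) = ε.

δ = ε/9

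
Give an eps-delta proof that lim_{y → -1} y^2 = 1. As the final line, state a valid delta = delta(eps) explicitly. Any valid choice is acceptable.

Let eps > 0. We seek delta > 0 with 0 < |y + 1| < delta ⇒ |y^2 − 1| < eps.
Factor: y^2 − 1 = (y + 1)(y - 1), so |y^2 − 1| = |y + 1|·|y - 1|.
Restrict delta ≤ 1. Then |y + 1| < 1 gives |y| < 2, so by the triangle inequality |y - 1| ≤ 2 + 1 = 3.
Hence |y^2 − 1| ≤ 3|y + 1|, which is < eps once |y + 1| < eps/3.
Take delta = min(1, eps/3). If 0 < |y + 1| < delta then both bounds hold and |y^2 − 1| ≤ 3|y + 1| < 3·(eps/3) = eps.

delta = min(1, eps/3)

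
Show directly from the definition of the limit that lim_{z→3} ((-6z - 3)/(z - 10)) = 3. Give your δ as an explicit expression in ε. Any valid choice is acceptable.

Fix ε > 0. We want δ > 0 with 0 < |z − 3| < δ ⇒ |(-6z - 3)/(z - 10) − 3| < ε.
Combining over a common denominator, (-6z - 3)/(z - 10) − 3 = [(-6z - 3)·(-7) − (-21)·(z - 10)] / [(-7)·(z - 10)] = 63(z − 3) / ((-7)(z - 10)).
So |(-6z - 3)/(z - 10) − 3| = 63|z − 3| / (7·|z − 10|).
Require δ ≤ 7/2, so |z − 10| ≥ |-7| − |z − 3| > 7 − 7/2 = 7/2.
Hence |(-6z - 3)/(z - 10) − 3| < 63|z − 3|/(7·(7/2)) = (18/7)|z − 3|, which is < ε once |z − 3| < (7/18)ε.
Take δ = min(7/2, (7/18)ε). Then 0 < |z − 3| < δ forces both bounds, so |(-6z - 3)/(z - 10) − 3| < ε.

δ = min(7/2, (7/18)ε)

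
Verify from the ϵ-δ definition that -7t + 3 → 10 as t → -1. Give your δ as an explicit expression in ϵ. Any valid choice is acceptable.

Fix ϵ > 0. We need δ > 0 so that 0 < |t + 1| < δ implies |(-7t + 3) − 10| < ϵ.
Since (-7t + 3) − 10 = -7(t + 1), we have |(-7t + 3) − 10| = 7|t + 1|.
Thus it suffices that |t + 1| < ϵ/7.
Take δ = ϵ/7. If 0 < |t + 1| < δ then |(-7t + 3) − 10| = 7|t + 1| < 7·(ϵ/7) = ϵ.

δ = ϵ/7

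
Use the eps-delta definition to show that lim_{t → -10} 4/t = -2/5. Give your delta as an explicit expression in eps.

Let eps > 0 be given. We seek delta > 0 such that 0 < |t + 10| < delta implies |4/t + 2/5| < eps.
|4/t + 2/5| = 4·|-10 − t|/(10·|t|) = 4|t + 10|/(10|t|).
Restrict delta ≤ 5. Then |t + 10| < 5 gives |t| > 5, so 10|t| > 50.
Then |4/t + 2/5| < 4|t + 10|/50, which is < eps when |t + 10| < (25/2)eps.
Take delta = min(5, (25/2)eps). Then 0 < |t + 10| < delta gives both |t + 10| < 5 and |t + 10| < (25/2)eps, so |4/t + 2/5| < eps.

delta = min(5, (25/2)eps)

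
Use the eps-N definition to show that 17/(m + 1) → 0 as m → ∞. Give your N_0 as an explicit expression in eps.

N_0 = 17/eps

Let eps > 0. For m ≥ 1, |17/(m + 1) − 0| = 17/(m + 1) ≤ 17/m.
We need 17/m < eps, i.e. m > 17/eps.
Take N_0 = 17/eps. If m > N_0 then |17/(m + 1)| ≤ 17/m < eps.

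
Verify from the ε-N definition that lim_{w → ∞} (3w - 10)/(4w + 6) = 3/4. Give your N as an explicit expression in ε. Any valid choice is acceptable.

N = (29/8)/ε

Let ε > 0. We seek N > 0 such that w > N implies |(3w - 10)/(4w + 6) − (3/4)| < ε.
(3w - 10)/(4w + 6) − (3/4) = (4(3w - 10) − 3(4w + 6)) / (4(4w + 6)) = -58/(4(4w + 6)).
For w > 0 we have 4w + 6 > 4w, so |(3w - 10)/(4w + 6) − (3/4)| = 58/(4(4w + 6)) < 58/(4·4w) = (29/8)/w.
Thus |(3w - 10)/(4w + 6) − (3/4)| < ε whenever w > (29/8)/ε.
Take N = (29/8)/ε. If w > N then |(3w - 10)/(4w + 6) − (3/4)| < (29/8)/w < ε.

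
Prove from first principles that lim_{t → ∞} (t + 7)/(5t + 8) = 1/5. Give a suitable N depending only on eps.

Suppose eps > 0. We seek N > 0 such that t > N implies |(t + 7)/(5t + 8) − (1/5)| < eps.
(t + 7)/(5t + 8) − (1/5) = (5(t + 7) − (5t + 8)) / (5(5t + 8)) = 27/(5(5t + 8)).
For t > 0 we have 5t + 8 > 5t, so |(t + 7)/(5t + 8) − (1/5)| = 27/(5(5t + 8)) < 27/(5·5t) = (27/25)/t.
Thus |(t + 7)/(5t + 8) − (1/5)| < eps whenever t > (27/25)/eps.
Take N = (27/25)/eps. If t > N then |(t + 7)/(5t + 8) − (1/5)| < (27/25)/t < eps.

N = (27/25)/eps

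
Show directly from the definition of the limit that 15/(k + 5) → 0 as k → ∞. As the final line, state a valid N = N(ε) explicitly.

Fix ε > 0. For k ≥ 1, |15/(k + 5) − 0| = 15/(k + 5) ≤ 15/k.
We need 15/k < ε, i.e. k > 15/ε.
Take N = 15/ε. If k > N then |15/(k + 5)| ≤ 15/k < ε.

N = 15/ε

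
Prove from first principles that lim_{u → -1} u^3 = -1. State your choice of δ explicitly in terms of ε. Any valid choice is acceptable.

Let ε > 0 be given. We seek δ > 0 with 0 < |u + 1| < δ ⇒ |u^3 + 1| < ε.
Factor: u^3 + 1 = (u + 1)(u^2 - u + 1), so |u^3 + 1| = |u + 1|·|u^2 - u + 1|.
Restrict δ ≤ 1. Then |u + 1| < 1 gives |u| < 2, so by the triangle inequality |u^2 - u + 1| ≤ 2^2 + 2 + 1 = 7.
Hence |u^3 + 1| ≤ 7|u + 1|, which is < ε once |u + 1| < ε/7.
Take δ = min(1, ε/7). If 0 < |u + 1| < δ then both bounds hold and |u^3 + 1| ≤ 7|u + 1| < 7·(ε/7) = ε.

δ = min(1, ε/7)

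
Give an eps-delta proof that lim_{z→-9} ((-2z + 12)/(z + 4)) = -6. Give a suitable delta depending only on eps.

Suppose eps > 0. We want delta > 0 with 0 < |z + 9| < delta ⇒ |(-2z + 12)/(z + 4) + 6| < eps.
Combining over a common denominator, (-2z + 12)/(z + 4) + 6 = [(-2z + 12)·(-5) − 30·(z + 4)] / [(-5)·(z + 4)] = -20(z + 9) / ((-5)(z + 4)).
So |(-2z + 12)/(z + 4) + 6| = 20|z + 9| / (5·|z + 4|).
Restrict delta ≤ 5/2. Then |z + 9| < 5/2 gives |z + 4| = |(z + 9) + (-5)| ≥ 5 − 5/2 = 5/2.
Hence |(-2z + 12)/(z + 4) + 6| < 20|z + 9|/(5·(5/2)) = (8/5)|z + 9|, which is < eps once |z + 9| < (5/8)eps.
Take delta = min(5/2, (5/8)eps). Then 0 < |z + 9| < delta forces both bounds, so |(-2z + 12)/(z + 4) + 6| < eps.

delta = min(5/2, (5/8)eps)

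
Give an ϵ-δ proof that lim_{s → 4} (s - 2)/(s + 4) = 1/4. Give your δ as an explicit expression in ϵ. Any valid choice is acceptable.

Let ϵ > 0 be given. We want δ > 0 with 0 < |s − 4| < δ ⇒ |(s - 2)/(s + 4) − (1/4)| < ϵ.
Combining over a common denominator, (s - 2)/(s + 4) − (1/4) = [(s - 2)·8 − 2·(s + 4)] / [8·(s + 4)] = 6(s − 4) / (8(s + 4)).
So |(s - 2)/(s + 4) − (1/4)| = 6|s − 4| / (8·|s + 4|).
Require δ ≤ 4, so |s + 4| ≥ |8| − |s − 4| > 8 − 4 = 4.
Hence |(s - 2)/(s + 4) − (1/4)| < 6|s − 4|/(8·4) = (3/16)|s − 4|, which is < ϵ once |s − 4| < (16/3)ϵ.
Take δ = min(4, (16/3)ϵ). Then 0 < |s − 4| < δ forces both bounds, so |(s - 2)/(s + 4) − (1/4)| < ϵ.

δ = min(4, (16/3)ϵ)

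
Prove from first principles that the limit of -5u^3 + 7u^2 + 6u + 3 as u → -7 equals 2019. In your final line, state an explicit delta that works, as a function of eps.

Let eps > 0 be given. We want delta > 0 such that 0 < |u + 7| < delta implies |(-5u^3 + 7u^2 + 6u + 3) − 2019| < eps.
(-5u^3 + 7u^2 + 6u + 3) − 2019 = -5u^3 + 7u^2 + 6u - 2016 = (u + 7)(-5u^2 + 42u - 288).
So |(-5u^3 + 7u^2 + 6u + 3) − 2019| = |u + 7|·|-5u^2 + 42u - 288|.
Assume first that |u + 7| < 1, so |u| < 8. Then |-5u^2 + 42u - 288| ≤ 5·8^2 + 42·8 + 288 = 944.
Hence |(-5u^3 + 7u^2 + 6u + 3) − 2019| ≤ 944|u + 7| < eps provided |u + 7| < eps/944.
Take delta = min(1, eps/944). Then 0 < |u + 7| < delta gives both |u + 7| < 1 and |u + 7| < eps/944, so |(-5u^3 + 7u^2 + 6u + 3) − 2019| < eps.

delta = min(1, eps/944)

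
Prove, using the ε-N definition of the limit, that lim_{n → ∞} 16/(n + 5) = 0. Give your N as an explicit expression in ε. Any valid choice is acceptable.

N = 16/ε

Let ε > 0. For n ≥ 1, |16/(n + 5) − 0| = 16/(n + 5) ≤ 16/n.
We need 16/n < ε, i.e. n > 16/ε.
Take N = 16/ε. If n > N then |16/(n + 5)| ≤ 16/n < ε.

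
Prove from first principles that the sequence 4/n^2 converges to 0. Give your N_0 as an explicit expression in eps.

N_0 = (4/eps)^{1/2}

Let eps > 0 be given. For n ≥ 1, |4/n^2 − 0| = 4/n^2.
4/n^2 < eps ⇔ n^2 > 4/eps ⇔ n > (4/eps)^{1/2}.
Take N_0 = (4/eps)^{1/2}. Then n > N_0 implies 4/n^2 < eps.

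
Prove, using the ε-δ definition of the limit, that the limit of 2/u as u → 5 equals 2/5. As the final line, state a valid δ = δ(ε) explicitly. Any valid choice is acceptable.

δ = min(5/2, (25/4)ε)

Suppose ε > 0. We seek δ > 0 such that 0 < |u − 5| < δ implies |2/u − (2/5)| < ε.
|2/u − (2/5)| = 2·|5 − u|/(5·|u|) = 2|u − 5|/(5|u|).
Require δ ≤ 5/2 so that |u| > 5 − 5/2 = 5/2, hence 5|u| > 25/2.
Then |2/u − (2/5)| < 2|u − 5|/(25/2), which is < ε when |u − 5| < (25/4)ε.
Take δ = min(5/2, (25/4)ε). Then 0 < |u − 5| < δ gives both |u − 5| < 5/2 and |u − 5| < (25/4)ε, so |2/u − (2/5)| < ε.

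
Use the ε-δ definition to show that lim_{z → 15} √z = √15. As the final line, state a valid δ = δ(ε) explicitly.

δ = min(15, √15·ε)

Fix ε > 0. We want δ > 0 such that 0 < |z − 15| < δ implies |√z − √15| < ε.
Rationalise: √z − √15 = (z − 15)/(√z + √15), so |√z − √15| = |z − 15|/(√z + √15).
Restrict δ ≤ 15 so that |z − 15| < 15 forces z > 0, and then √z + √15 > √15.
Hence |√z − √15| < |z − 15|/√15, which is < ε once |z − 15| < √15·ε.
Take δ = min(15, √15·ε). If 0 < |z − 15| < δ then z > 0 and |√z − √15| < |z − 15|/√15 < ε.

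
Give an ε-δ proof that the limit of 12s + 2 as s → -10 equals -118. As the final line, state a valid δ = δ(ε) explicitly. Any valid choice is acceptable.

Let ε > 0. We need δ > 0 so that 0 < |s + 10| < δ implies |(12s + 2) + 118| < ε.
Since (12s + 2) + 118 = 12(s + 10), we have |(12s + 2) + 118| = 12|s + 10|.
So 12|s + 10| < ε exactly when |s + 10| < ε/12.
Take δ = ε/12. If 0 < |s + 10| < δ then |(12s + 2) + 118| = 12|s + 10| < 12·(ε/12) = ε.

δ = ε/12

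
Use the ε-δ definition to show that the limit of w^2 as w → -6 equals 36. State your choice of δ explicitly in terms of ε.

Let ε > 0 be given. We seek δ > 0 with 0 < |w + 6| < δ ⇒ |w^2 − 36| < ε.
Factor: w^2 − 36 = (w + 6)(w - 6), so |w^2 − 36| = |w + 6|·|w - 6|.
Impose δ ≤ 1 so that |w| < 7; then |w - 6| ≤ 13.
Hence |w^2 − 36| ≤ 13|w + 6|, which is < ε once |w + 6| < ε/13.
Take δ = min(1, ε/13). If 0 < |w + 6| < δ then both bounds hold and |w^2 − 36| ≤ 13|w + 6| < 13·(ε/13) = ε.

δ = min(1, ε/13)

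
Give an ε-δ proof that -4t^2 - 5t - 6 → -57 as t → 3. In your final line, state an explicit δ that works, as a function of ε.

δ = min(1, ε/33)

Suppose ε > 0. We want δ > 0 such that 0 < |t − 3| < δ implies |(-4t^2 - 5t - 6) + 57| < ε.
(-4t^2 - 5t - 6) + 57 = -4t^2 - 5t + 51 = (t − 3)(-4t - 17).
So |(-4t^2 - 5t - 6) + 57| = |t − 3|·|-4t - 17|.
Assume first that |t − 3| < 1, so |t| < 4. Then |-4t - 17| ≤ 4·4 + 17 = 33.
Hence |(-4t^2 - 5t - 6) + 57| ≤ 33|t − 3| < ε provided |t − 3| < ε/33.
Take δ = min(1, ε/33). Then 0 < |t − 3| < δ gives both |t − 3| < 1 and |t − 3| < ε/33, so |(-4t^2 - 5t - 6) + 57| < ε.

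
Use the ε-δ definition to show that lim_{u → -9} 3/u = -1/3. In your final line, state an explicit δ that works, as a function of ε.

δ = min(9/2, (27/2)ε)

Fix ε > 0. We seek δ > 0 such that 0 < |u + 9| < δ implies |3/u + 1/3| < ε.
|3/u + 1/3| = 3·|-9 − u|/(9·|u|) = 3|u + 9|/(9|u|).
Require δ ≤ 9/2 so that |u| > 9 − 9/2 = 9/2, hence 9|u| > 81/2.
Then |3/u + 1/3| < 3|u + 9|/(81/2), which is < ε when |u + 9| < (27/2)ε.
Take δ = min(9/2, (27/2)ε). Then 0 < |u + 9| < δ gives both |u + 9| < 9/2 and |u + 9| < (27/2)ε, so |3/u + 1/3| < ε.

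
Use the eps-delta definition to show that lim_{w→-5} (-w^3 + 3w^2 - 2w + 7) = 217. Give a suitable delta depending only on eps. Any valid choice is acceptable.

delta = min(2, eps/147)

Suppose eps > 0. We want delta > 0 such that 0 < |w + 5| < delta implies |(-w^3 + 3w^2 - 2w + 7) − 217| < eps.
(-w^3 + 3w^2 - 2w + 7) − 217 = -w^3 + 3w^2 - 2w - 210 = (w + 5)(-w^2 + 8w - 42).
So |(-w^3 + 3w^2 - 2w + 7) − 217| = |w + 5|·|-w^2 + 8w - 42|.
Assume first that |w + 5| < 2, so |w| < 7. Then |-w^2 + 8w - 42| ≤ 7^2 + 8·7 + 42 = 147.
Hence |(-w^3 + 3w^2 - 2w + 7) − 217| ≤ 147|w + 5| < eps provided |w + 5| < eps/147.
Choosing delta = min(2, eps/147) ensures both conditions, hence |(-w^3 + 3w^2 - 2w + 7) − 217| < eps.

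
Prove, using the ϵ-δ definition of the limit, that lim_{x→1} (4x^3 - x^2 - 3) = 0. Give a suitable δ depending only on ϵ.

δ = min(1, ϵ/25)

Suppose ϵ > 0. We want δ > 0 such that 0 < |x − 1| < δ implies |(4x^3 - x^2 - 3)| < ϵ.
(4x^3 - x^2 - 3) = 4x^3 - x^2 - 3 = (x − 1)(4x^2 + 3x + 3).
So |(4x^3 - x^2 - 3)| = |x − 1|·|4x^2 + 3x + 3|.
Require δ ≤ 1. Then |x − 1| < 1 gives |x| < 2, and by the triangle inequality |4x^2 + 3x + 3| ≤ 4·2^2 + 3·2 + 3 = 25.
Hence |(4x^3 - x^2 - 3)| ≤ 25|x − 1| < ϵ provided |x − 1| < ϵ/25.
Choosing δ = min(1, ϵ/25) ensures both conditions, hence |(4x^3 - x^2 - 3)| < ϵ.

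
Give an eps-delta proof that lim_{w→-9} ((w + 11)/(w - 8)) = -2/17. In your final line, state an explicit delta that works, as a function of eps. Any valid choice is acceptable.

delta = min(17/2, (289/38)eps)

Fix eps > 0. We want delta > 0 with 0 < |w + 9| < delta ⇒ |(w + 11)/(w - 8) + 2/17| < eps.
Combining over a common denominator, (w + 11)/(w - 8) + 2/17 = [(w + 11)·(-17) − 2·(w - 8)] / [(-17)·(w - 8)] = -19(w + 9) / ((-17)(w - 8)).
So |(w + 11)/(w - 8) + 2/17| = 19|w + 9| / (17·|w − 8|).
Require delta ≤ 17/2, so |w − 8| ≥ |-17| − |w + 9| > 17 − 17/2 = 17/2.
Hence |(w + 11)/(w - 8) + 2/17| < 19|w + 9|/(17·(17/2)) = (38/289)|w + 9|, which is < eps once |w + 9| < (289/38)eps.
Take delta = min(17/2, (289/38)eps). Then 0 < |w + 9| < delta forces both bounds, so |(w + 11)/(w - 8) + 2/17| < eps.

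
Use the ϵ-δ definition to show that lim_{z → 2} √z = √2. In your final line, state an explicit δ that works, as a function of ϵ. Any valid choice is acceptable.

δ = min(2, √2·ϵ)

Fix ϵ > 0. We want δ > 0 such that 0 < |z − 2| < δ implies |√z − √2| < ϵ.
Multiplying by the conjugate, |√z − √2| = |z − 2|/(√z + √2).
Restrict δ ≤ 2 so that |z − 2| < 2 forces z > 0, and then √z + √2 > √2.
Hence |√z − √2| < |z − 2|/√2, which is < ϵ once |z − 2| < √2·ϵ.
Take δ = min(2, √2·ϵ). If 0 < |z − 2| < δ then z > 0 and |√z − √2| < |z − 2|/√2 < ϵ.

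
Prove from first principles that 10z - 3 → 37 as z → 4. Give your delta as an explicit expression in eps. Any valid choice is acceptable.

Let eps > 0 be given. We need delta > 0 so that 0 < |z − 4| < delta implies |(10z - 3) − 37| < eps.
Since (10z - 3) − 37 = 10(z − 4), we have |(10z - 3) − 37| = 10|z − 4|.
Thus it suffices that |z − 4| < eps/10.
Choosing delta = eps/10 gives |(10z - 3) − 37| = 10|z − 4| < eps whenever |z − 4| < delta.

delta = eps/10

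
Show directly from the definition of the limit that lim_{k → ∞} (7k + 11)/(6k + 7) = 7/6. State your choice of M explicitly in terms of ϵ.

M = (17/36)/ϵ

Let ϵ > 0 be given. For k ≥ 1, |(7k + 11)/(6k + 7) − (7/6)| = |17|/(6(6k + 7)) = 17/(6(6k + 7)).
Since 6k + 7 ≥ 6k for k ≥ 1, this is ≤ 17/(6·6k) = (17/36)/k.
So |(7k + 11)/(6k + 7) − (7/6)| < ϵ whenever k > (17/36)/ϵ.
Take M = (17/36)/ϵ. If k > M then |(7k + 11)/(6k + 7) − (7/6)| ≤ (17/36)/k < ϵ.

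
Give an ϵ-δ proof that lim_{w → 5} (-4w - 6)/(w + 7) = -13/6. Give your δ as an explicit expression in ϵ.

δ = min(6, (36/11)ϵ)

Fix ϵ > 0. We want δ > 0 with 0 < |w − 5| < δ ⇒ |(-4w - 6)/(w + 7) + 13/6| < ϵ.
Combining over a common denominator, (-4w - 6)/(w + 7) + 13/6 = [(-4w - 6)·12 − (-26)·(w + 7)] / [12·(w + 7)] = -22(w − 5) / (12(w + 7)).
So |(-4w - 6)/(w + 7) + 13/6| = 22|w − 5| / (12·|w + 7|).
Require δ ≤ 6, so |w + 7| ≥ |12| − |w − 5| > 12 − 6 = 6.
Hence |(-4w - 6)/(w + 7) + 13/6| < 22|w − 5|/(12·6) = (11/36)|w − 5|, which is < ϵ once |w − 5| < (36/11)ϵ.
Take δ = min(6, (36/11)ϵ). Then 0 < |w − 5| < δ forces both bounds, so |(-4w - 6)/(w + 7) + 13/6| < ϵ.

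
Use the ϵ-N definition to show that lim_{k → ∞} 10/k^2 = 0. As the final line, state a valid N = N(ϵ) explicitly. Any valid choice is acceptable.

Let ϵ > 0. For k ≥ 1, |10/k^2 − 0| = 10/k^2.
10/k^2 < ϵ ⇔ k^2 > 10/ϵ ⇔ k > (10/ϵ)^{1/2}.
Take N = (10/ϵ)^{1/2}. Then k > N implies 10/k^2 < ϵ.

N = (10/ϵ)^{1/2}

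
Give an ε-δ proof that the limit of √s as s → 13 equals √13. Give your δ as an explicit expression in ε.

Suppose ε > 0. We want δ > 0 such that 0 < |s − 13| < δ implies |√s − √13| < ε.
Multiplying by the conjugate, |√s − √13| = |s − 13|/(√s + √13).
Restrict δ ≤ 13 so that |s − 13| < 13 forces s > 0, and then √s + √13 > √13.
Hence |√s − √13| < |s − 13|/√13, which is < ε once |s − 13| < √13·ε.
Take δ = min(13, √13·ε). If 0 < |s − 13| < δ then s > 0 and |√s − √13| < |s − 13|/√13 < ε.

δ = min(13, √13·ε)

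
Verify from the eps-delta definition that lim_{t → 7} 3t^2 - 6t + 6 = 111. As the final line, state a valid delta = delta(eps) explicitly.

Suppose eps > 0. We want delta > 0 such that 0 < |t − 7| < delta implies |(3t^2 - 6t + 6) − 111| < eps.
(3t^2 - 6t + 6) − 111 = 3t^2 - 6t - 105 = (t − 7)(3t + 15).
So |(3t^2 - 6t + 6) − 111| = |t − 7|·|3t + 15|.
Assume first that |t − 7| < 1, so |t| < 8. Then |3t + 15| ≤ 3·8 + 15 = 39.
Hence |(3t^2 - 6t + 6) − 111| ≤ 39|t − 7| < eps provided |t − 7| < eps/39.
Choosing delta = min(1, eps/39) ensures both conditions, hence |(3t^2 - 6t + 6) − 111| < eps.

delta = min(1, eps/39)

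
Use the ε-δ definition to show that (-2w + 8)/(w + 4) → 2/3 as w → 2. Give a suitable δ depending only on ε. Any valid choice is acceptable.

Let ε > 0. We want δ > 0 with 0 < |w − 2| < δ ⇒ |(-2w + 8)/(w + 4) − (2/3)| < ε.
Combining over a common denominator, (-2w + 8)/(w + 4) − (2/3) = [(-2w + 8)·6 − 4·(w + 4)] / [6·(w + 4)] = -16(w − 2) / (6(w + 4)).
So |(-2w + 8)/(w + 4) − (2/3)| = 16|w − 2| / (6·|w + 4|).
Require δ ≤ 3, so |w + 4| ≥ |6| − |w − 2| > 6 − 3 = 3.
Hence |(-2w + 8)/(w + 4) − (2/3)| < 16|w − 2|/(6·3) = (8/9)|w − 2|, which is < ε once |w − 2| < (9/8)ε.
Take δ = min(3, (9/8)ε). Then 0 < |w − 2| < δ forces both bounds, so |(-2w + 8)/(w + 4) − (2/3)| < ε.

δ = min(3, (9/8)ε)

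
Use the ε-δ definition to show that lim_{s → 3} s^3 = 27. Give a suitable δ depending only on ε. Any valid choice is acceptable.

δ = min(2, ε/49)

Let ε > 0. We seek δ > 0 with 0 < |s − 3| < δ ⇒ |s^3 − 27| < ε.
Factor: s^3 − 27 = (s − 3)(s^2 + 3s + 9), so |s^3 − 27| = |s − 3|·|s^2 + 3s + 9|.
Restrict δ ≤ 2. Then |s − 3| < 2 gives |s| < 5, so by the triangle inequality |s^2 + 3s + 9| ≤ 5^2 + 3·5 + 9 = 49.
Hence |s^3 − 27| ≤ 49|s − 3|, which is < ε once |s − 3| < ε/49.
Take δ = min(2, ε/49). If 0 < |s − 3| < δ then both bounds hold and |s^3 − 27| ≤ 49|s − 3| < 49·(ε/49) = ε.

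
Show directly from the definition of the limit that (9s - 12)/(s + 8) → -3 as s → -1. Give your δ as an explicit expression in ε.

δ = min(7/2, (7/24)ε)

Let ε > 0. We want δ > 0 with 0 < |s + 1| < δ ⇒ |(9s - 12)/(s + 8) + 3| < ε.
Combining over a common denominator, (9s - 12)/(s + 8) + 3 = [(9s - 12)·7 − (-21)·(s + 8)] / [7·(s + 8)] = 84(s + 1) / (7(s + 8)).
So |(9s - 12)/(s + 8) + 3| = 84|s + 1| / (7·|s + 8|).
Restrict δ ≤ 7/2. Then |s + 1| < 7/2 gives |s + 8| = |(s + 1) + 7| ≥ 7 − 7/2 = 7/2.
Hence |(9s - 12)/(s + 8) + 3| < 84|s + 1|/(7·(7/2)) = (24/7)|s + 1|, which is < ε once |s + 1| < (7/24)ε.
Take δ = min(7/2, (7/24)ε). Then 0 < |s + 1| < δ forces both bounds, so |(9s - 12)/(s + 8) + 3| < ε.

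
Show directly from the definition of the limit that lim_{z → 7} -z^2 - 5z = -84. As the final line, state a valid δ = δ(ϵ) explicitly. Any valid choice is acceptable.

δ = min(2, ϵ/21)

Fix ϵ > 0. We want δ > 0 such that 0 < |z − 7| < δ implies |(-z^2 - 5z) + 84| < ϵ.
(-z^2 - 5z) + 84 = -z^2 - 5z + 84 = (z − 7)(-z - 12).
So |(-z^2 - 5z) + 84| = |z − 7|·|-z - 12|.
Assume first that |z − 7| < 2, so |z| < 9. Then |-z - 12| ≤ 9 + 12 = 21.
Hence |(-z^2 - 5z) + 84| ≤ 21|z − 7| < ϵ provided |z − 7| < ϵ/21.
Take δ = min(2, ϵ/21). Then 0 < |z − 7| < δ gives both |z − 7| < 2 and |z − 7| < ϵ/21, so |(-z^2 - 5z) + 84| < ϵ.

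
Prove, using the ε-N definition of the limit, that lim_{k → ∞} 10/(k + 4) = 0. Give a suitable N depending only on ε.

Let ε > 0 be given. For k ≥ 1, |10/(k + 4) − 0| = 10/(k + 4) ≤ 10/k.
We need 10/k < ε, i.e. k > 10/ε.
Take N = 10/ε. If k > N then |10/(k + 4)| ≤ 10/k < ε.

N = 10/ε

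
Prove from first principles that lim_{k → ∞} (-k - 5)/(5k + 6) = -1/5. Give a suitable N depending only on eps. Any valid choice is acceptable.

Fix eps > 0. For k ≥ 1, |(-k - 5)/(5k + 6) + 1/5| = |-19|/(5(5k + 6)) = 19/(5(5k + 6)).
Since 5k + 6 ≥ 5k for k ≥ 1, this is ≤ 19/(5·5k) = (19/25)/k.
So |(-k - 5)/(5k + 6) + 1/5| < eps whenever k > (19/25)/eps.
Take N = (19/25)/eps. If k > N then |(-k - 5)/(5k + 6) + 1/5| ≤ (19/25)/k < eps.

N = (19/25)/eps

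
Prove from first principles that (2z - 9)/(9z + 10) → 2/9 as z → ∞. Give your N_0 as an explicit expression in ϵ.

Let ϵ > 0. We seek N_0 > 0 such that z > N_0 implies |(2z - 9)/(9z + 10) − (2/9)| < ϵ.
(2z - 9)/(9z + 10) − (2/9) = (9(2z - 9) − 2(9z + 10)) / (9(9z + 10)) = -101/(9(9z + 10)).
For z > 0 we have 9z + 10 > 9z, so |(2z - 9)/(9z + 10) − (2/9)| = 101/(9(9z + 10)) < 101/(9·9z) = (101/81)/z.
Thus |(2z - 9)/(9z + 10) − (2/9)| < ϵ whenever z > (101/81)/ϵ.
Take N_0 = (101/81)/ϵ. If z > N_0 then |(2z - 9)/(9z + 10) − (2/9)| < (101/81)/z < ϵ.

N_0 = (101/81)/ϵ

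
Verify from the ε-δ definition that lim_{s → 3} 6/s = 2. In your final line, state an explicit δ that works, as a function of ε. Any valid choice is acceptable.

δ = min(3/2, (3/4)ε)

Suppose ε > 0. We seek δ > 0 such that 0 < |s − 3| < δ implies |6/s − 2| < ε.
|6/s − 2| = 6·|3 − s|/(3·|s|) = 6|s − 3|/(3|s|).
Restrict δ ≤ 3/2. Then |s − 3| < 3/2 gives |s| > 3/2, so 3|s| > 9/2.
Then |6/s − 2| < 6|s − 3|/(9/2), which is < ε when |s − 3| < (3/4)ε.
Take δ = min(3/2, (3/4)ε). Then 0 < |s − 3| < δ gives both |s − 3| < 3/2 and |s − 3| < (3/4)ε, so |6/s − 2| < ε.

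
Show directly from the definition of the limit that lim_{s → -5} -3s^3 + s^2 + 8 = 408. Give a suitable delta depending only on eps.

delta = min(1, eps/284)

Suppose eps > 0. We want delta > 0 such that 0 < |s + 5| < delta implies |(-3s^3 + s^2 + 8) − 408| < eps.
(-3s^3 + s^2 + 8) − 408 = -3s^3 + s^2 - 400 = (s + 5)(-3s^2 + 16s - 80).
So |(-3s^3 + s^2 + 8) − 408| = |s + 5|·|-3s^2 + 16s - 80|.
Assume first that |s + 5| < 1, so |s| < 6. Then |-3s^2 + 16s - 80| ≤ 3·6^2 + 16·6 + 80 = 284.
Hence |(-3s^3 + s^2 + 8) − 408| ≤ 284|s + 5| < eps provided |s + 5| < eps/284.
Take delta = min(1, eps/284). Then 0 < |s + 5| < delta gives both |s + 5| < 1 and |s + 5| < eps/284, so |(-3s^3 + s^2 + 8) − 408| < eps.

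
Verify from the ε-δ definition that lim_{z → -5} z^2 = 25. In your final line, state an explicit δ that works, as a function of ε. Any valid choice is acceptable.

δ = min(2, ε/12)

Let ε > 0 be given. We seek δ > 0 with 0 < |z + 5| < δ ⇒ |z^2 − 25| < ε.
Factor: z^2 − 25 = (z + 5)(z - 5), so |z^2 − 25| = |z + 5|·|z - 5|.
Restrict δ ≤ 2. Then |z + 5| < 2 gives |z| < 7, so by the triangle inequality |z - 5| ≤ 7 + 5 = 12.
Hence |z^2 − 25| ≤ 12|z + 5|, which is < ε once |z + 5| < ε/12.
Take δ = min(2, ε/12). If 0 < |z + 5| < δ then both bounds hold and |z^2 − 25| ≤ 12|z + 5| < 12·(ε/12) = ε.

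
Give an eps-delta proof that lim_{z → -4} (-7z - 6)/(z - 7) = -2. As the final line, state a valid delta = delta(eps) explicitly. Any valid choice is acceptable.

Let eps > 0. We want delta > 0 with 0 < |z + 4| < delta ⇒ |(-7z - 6)/(z - 7) + 2| < eps.
Combining over a common denominator, (-7z - 6)/(z - 7) + 2 = [(-7z - 6)·(-11) − 22·(z - 7)] / [(-11)·(z - 7)] = 55(z + 4) / ((-11)(z - 7)).
So |(-7z - 6)/(z - 7) + 2| = 55|z + 4| / (11·|z − 7|).
Require delta ≤ 11/2, so |z − 7| ≥ |-11| − |z + 4| > 11 − 11/2 = 11/2.
Hence |(-7z - 6)/(z - 7) + 2| < 55|z + 4|/(11·(11/2)) = (10/11)|z + 4|, which is < eps once |z + 4| < (11/10)eps.
Take delta = min(11/2, (11/10)eps). Then 0 < |z + 4| < delta forces both bounds, so |(-7z - 6)/(z - 7) + 2| < eps.

delta = min(11/2, (11/10)eps)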